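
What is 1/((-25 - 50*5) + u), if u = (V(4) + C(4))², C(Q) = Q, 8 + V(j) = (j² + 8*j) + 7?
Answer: 1/2326 ≈ 0.00042992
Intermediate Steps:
V(j) = -1 + j² + 8*j (V(j) = -8 + ((j² + 8*j) + 7) = -8 + (7 + j² + 8*j) = -1 + j² + 8*j)
u = 2601 (u = ((-1 + 4² + 8*4) + 4)² = ((-1 + 16 + 32) + 4)² = (47 + 4)² = 51² = 2601)
1/((-25 - 50*5) + u) = 1/((-25 - 50*5) + 2601) = 1/((-25 - 250) + 2601) = 1/(-275 + 2601) = 1/2326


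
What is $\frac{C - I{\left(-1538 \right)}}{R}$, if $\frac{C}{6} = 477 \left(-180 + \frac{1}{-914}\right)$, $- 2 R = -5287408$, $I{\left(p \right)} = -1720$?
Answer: $- \frac{234643511}{1208172728} \approx -0.19421$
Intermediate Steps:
$R = 2643704$ ($R = \left(- \frac{1}{2}\right) \left(-5287408\right) = 2643704$)
$C = - \frac{235429551}{457}$ ($C = 6 \cdot 477 \left(-180 + \frac{1}{-914}\right) = 6 \cdot 477 \left(-180 - \frac{1}{914}\right) = 6 \cdot 477 \left(- \frac{164521}{914}\right) = 6 \left(- \frac{78476517}{914}\right) = - \frac{235429551}{457} \approx -5.1516 \cdot 10^{5}$)
$\frac{C - I{\left(-1538 \right)}}{R} = \frac{- \frac{235429551}{457} - -1720}{2643704} = \left(- \frac{235429551}{457} + 1720\right) \frac{1}{2643704} = \left(- \frac{234643511}{457}\right) \frac{1}{2643704} = - \frac{234643511}{1208172728}$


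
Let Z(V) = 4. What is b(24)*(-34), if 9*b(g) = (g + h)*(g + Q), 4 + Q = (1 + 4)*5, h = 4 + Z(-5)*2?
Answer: -6120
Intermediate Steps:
h = 12 (h = 4 + 4*2 = 4 + 8 = 12)
Q = 21 (Q = -4 + (1 + 4)*5 = -4 + 5*5 = -4 + 25 = 21)
b(g) = (12 + g)*(21 + g)/9 (b(g) = ((g + 12)*(g + 21))/9 = ((12 + g)*(21 + g))/9 = (12 + g)*(21 + g)/9)
b(24)*(-34) = (28 + (⅑)*24² + (11/3)*24)*(-34) = (28 + (⅑)*576 + 88)*(-34) = (28 + 64 + 88)*(-34) = 180*(-34) = -6120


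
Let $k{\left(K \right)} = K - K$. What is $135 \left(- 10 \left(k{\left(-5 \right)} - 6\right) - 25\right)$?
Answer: $4725$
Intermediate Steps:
$k{\left(K \right)} = 0$
$135 \left(- 10 \left(k{\left(-5 \right)} - 6\right) - 25\right) = 135 \left(- 10 \left(0 - 6\right) - 25\right) = 135 \left(\left(-10\right) \left(-6\right) - 25\right) = 135 \left(60 - 25\right) = 135 \cdot 35 = 4725$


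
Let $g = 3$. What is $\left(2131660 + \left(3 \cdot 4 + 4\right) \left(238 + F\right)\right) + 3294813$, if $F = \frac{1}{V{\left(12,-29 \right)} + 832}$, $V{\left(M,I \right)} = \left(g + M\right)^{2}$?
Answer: $\frac{5739807033}{1057} \approx 5.4303 \cdot 10^{6}$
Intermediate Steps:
$V{\left(M,I \right)} = \left(3 + M\right)^{2}$
$F = \frac{1}{1057}$ ($F = \frac{1}{\left(3 + 12\right)^{2} + 832} = \frac{1}{15^{2} + 832} = \frac{1}{225 + 832} = \frac{1}{1057} \approx 0.00094607$)
$\left(2131660 + \left(3 \cdot 4 + 4\right) \left(238 + F\right)\right) + 3294813 = \left(2131660 + \left(3 \cdot 4 + 4\right) \left(238 + \frac{1}{1057}\right)\right) + 3294813 = \left(2131660 + \left(12 + 4\right) \frac{251567}{1057}\right) + 3294813 = \left(2131660 + 16 \cdot \frac{251567}{1057}\right) + 3294813 = \left(2131660 + \frac{4025072}{1057}\right) + 3294813 = \frac{2257189692}{1057} + 3294813 = \frac{5739807033}{1057}$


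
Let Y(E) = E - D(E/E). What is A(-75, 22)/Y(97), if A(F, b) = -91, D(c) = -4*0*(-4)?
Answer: -91/97 ≈ -0.93814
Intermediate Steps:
D(c) = 0 (D(c) = 0*(-4) = 0)
Y(E) = E (Y(E) = E - 1*0 = E + 0 = E)
A(-75, 22)/Y(97) = -91/97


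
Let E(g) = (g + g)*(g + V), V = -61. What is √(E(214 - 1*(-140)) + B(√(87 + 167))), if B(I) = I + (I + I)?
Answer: √(207444 + 3*√254) ≈ 455.51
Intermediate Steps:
E(g) = 2*g*(-61 + g) (E(g) = (g + g)*(g - 61) = (2*g)*(-61 + g) = 2*g*(-61 + g))
B(I) = 3*I (B(I) = I + 2*I = 3*I)
√(E(214 - 1*(-140)) + B(√(87 + 167))) = √(2*(214 - 1*(-140))*(-61 + (214 - 1*(-140))) + 3*√(87 + 167)) = √(2*(214 + 140)*(-61 + (214 + 140)) + 3*√254) = √(2*354*(-61 + 354) + 3*√254) = √(2*354*293 + 3*√254) = √(207444 + 3*√254)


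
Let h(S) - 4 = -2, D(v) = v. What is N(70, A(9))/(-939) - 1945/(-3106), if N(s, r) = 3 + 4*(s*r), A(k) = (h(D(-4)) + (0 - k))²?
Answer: -40797283/2916534 ≈ -13.988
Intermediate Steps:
h(S) = 2 (h(S) = 4 - 2 = 2)
A(k) = (2 - k)² (A(k) = (2 + (0 - k))² = (2 - k)²)
N(s, r) = 3 + 4*r*s (N(s, r) = 3 + 4*(r*s) = 3 + 4*r*s)
N(70, A(9))/(-939) - 1945/(-3106) = (3 + 4*(-2 + 9)²*70)/(-939) - 1945/(-3106) = (3 + 4*7²*70)*(-1/939) - 1945*(-1/3106) = (3 + 4*49*70)*(-1/939) + 1945/3106 = (3 + 13720)*(-1/939) + 1945/3106 = 13723*(-1/939) + 1945/3106 = -13723/939 + 1945/3106 = -40797283/2916534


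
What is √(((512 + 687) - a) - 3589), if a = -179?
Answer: I*√2211 ≈ 47.021*I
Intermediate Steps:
√(((512 + 687) - a) - 3589) = √(((512 + 687) - 1*(-179)) - 3589) = √((1199 + 179) - 3589) = √(1378 - 3589) = √(-2211) = I*√2211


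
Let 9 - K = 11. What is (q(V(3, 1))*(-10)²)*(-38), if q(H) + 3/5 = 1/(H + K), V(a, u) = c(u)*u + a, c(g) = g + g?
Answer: 3040/3 ≈ 1013.3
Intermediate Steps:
K = -2 (K = 9 - 1*11 = 9 - 11 = -2)
c(g) = 2*g
V(a, u) = a + 2*u² (V(a, u) = (2*u)*u + a = 2*u² + a = a + 2*u²)
q(H) = -⅗ + 1/(-2 + H) (q(H) = -⅗ + 1/(H - 2) = -⅗ + 1/(-2 + H))
(q(V(3, 1))*(-10)²)*(-38) = (((11 - 3*(3 + 2*1²))/(5*(-2 + (3 + 2*1²))))*(-10)²)*(-38) = (((11 - 3*(3 + 2*1))/(5*(-2 + (3 + 2*1))))*100)*(-38) = (((11 - 3*(3 + 2))/(5*(-2 + (3 + 2))))*100)*(-38) = (((11 - 3*5)/(5*(-2 + 5)))*100)*(-38) = (((⅕)*(11 - 15)/3)*100)*(-38) = (((⅕)*(⅓)*(-4))*100)*(-38) = -4/15*100*(-38) = -80/3*(-38) = 3040/3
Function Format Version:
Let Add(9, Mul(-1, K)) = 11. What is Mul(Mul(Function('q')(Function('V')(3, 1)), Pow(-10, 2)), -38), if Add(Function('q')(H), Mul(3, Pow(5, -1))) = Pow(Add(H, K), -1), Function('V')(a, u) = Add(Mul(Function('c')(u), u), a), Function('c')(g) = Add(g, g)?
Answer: Rational(3040, 3) ≈ 1013.3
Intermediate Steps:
K = -2 (K = Add(9, Mul(-1, 11)) = Add(9, -11) = -2)
Function('c')(g) = Mul(2, g)
Function('V')(a, u) = Add(a, Mul(2, Pow(u, 2))) (Function('V')(a, u) = Add(Mul(Mul(2, u), u), a) = Add(Mul(2, Pow(u, 2)), a) = Add(a, Mul(2, Pow(u, 2))))
Function('q')(H) = Add(Rational(-3, 5), Pow(Add(-2, H), -1)) (Function('q')(H) = Add(Rational(-3, 5), Pow(Add(H, -2), -1)) = Add(Rational(-3, 5), Pow(Add(-2, H), -1)))
Mul(Mul(Function('q')(Function('V')(3, 1)), Pow(-10, 2)), -38) = Mul(Mul(Mul(Rational(1, 5), Pow(Add(-2, Add(3, Mul(2, Pow(1, 2)))), -1), Add(11, Mul(-3, Add(3, Mul(2, Pow(1, 2)))))), Pow(-10, 2)), -38) = Mul(Mul(Mul(Rational(1, 5), Pow(Add(-2, Add(3, Mul(2, 1))), -1), Add(11, Mul(-3, Add(3, Mul(2, 1))))), 100), -38) = Mul(Mul(Mul(Rational(1, 5), Pow(Add(-2, Add(3, 2)), -1), Add(11, Mul(-3, Add(3, 2)))), 100), -38) = Mul(Mul(Mul(Rational(1, 5), Pow(Add(-2, 5), -1), Add(11, Mul(-3, 5))), 100), -38) = Mul(Mul(Mul(Rational(1, 5), Pow(3, -1), Add(11, -15)), 100), -38) = Mul(Mul(Mul(Rational(1, 5), Rational(1, 3), -4), 100), -38) = Mul(Mul(Rational(-4, 15), 100), -38) = Mul(Rational(-80, 3), -38) = Rational(3040, 3)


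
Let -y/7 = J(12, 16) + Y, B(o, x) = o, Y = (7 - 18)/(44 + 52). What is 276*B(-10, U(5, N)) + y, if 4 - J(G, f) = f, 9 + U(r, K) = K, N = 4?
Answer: -256819/96 ≈ -2675.2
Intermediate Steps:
U(r, K) = -9 + K
Y = -11/96 ≈ -0.11458
J(G, f) = 4 - f
y = 8141/96 (y = -7*((4 - 1*16) - 11/96) = -7*((4 - 16) - 11/96) = -7*(-12 - 11/96) = -7*(-1163/96) = 8141/96 ≈ 84.802)
276*B(-10, U(5, N)) + y = 276*(-10) + 8141/96 = -2760 + 8141/96 = -256819/96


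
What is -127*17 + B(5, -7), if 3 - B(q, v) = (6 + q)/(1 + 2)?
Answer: -6479/3 ≈ -2159.7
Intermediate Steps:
B(q, v) = 1 - q/3 (B(q, v) = 3 - (6 + q)/(1 + 2) = 3 - (6 + q)/3 = 3 - (2 + q/3) = 3 + (-2 - q/3) = 1 - q/3)
-127*17 + B(5, -7) = -127*17 + (1 - ⅓*5) = -2159 + (1 - 5/3) = -2159 - ⅔ = -6479/3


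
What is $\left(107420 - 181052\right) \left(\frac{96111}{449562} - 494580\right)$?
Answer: $\frac{2728608977762928}{74927} \approx 3.6417 \cdot 10^{10}$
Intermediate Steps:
$\left(107420 - 181052\right) \left(\frac{96111}{449562} - 494580\right) = - 73632 \left(96111 \cdot \frac{1}{449562} - 494580\right) = - 73632 \left(\frac{32037}{149854} - 494580\right) = \left(-73632\right) \left(- \frac{74114759283}{149854}\right) = \frac{2728608977762928}{74927}$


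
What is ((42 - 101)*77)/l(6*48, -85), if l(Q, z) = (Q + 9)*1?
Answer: -413/27 ≈ -15.296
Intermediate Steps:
l(Q, z) = 9 + Q (l(Q, z) = (9 + Q)*1 = 9 + Q)
((42 - 101)*77)/l(6*48, -85) = ((42 - 101)*77)/(9 + 6*48) = (-59*77)/(9 + 288) = -4543/297 = -4543*1/297 = -413/27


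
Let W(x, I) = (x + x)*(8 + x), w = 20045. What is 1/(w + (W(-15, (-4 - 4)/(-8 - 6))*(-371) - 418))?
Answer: -1/58283 ≈ -1.7158e-5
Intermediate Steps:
W(x, I) = 2*x*(8 + x) (W(x, I) = (2*x)*(8 + x) = 2*x*(8 + x))
1/(w + (W(-15, (-4 - 4)/(-8 - 6))*(-371) - 418)) = 1/(20045 + ((2*(-15)*(8 - 15))*(-371) - 418)) = 1/(20045 + ((2*(-15)*(-7))*(-371) - 418)) = 1/(20045 + (210*(-371) - 418)) = 1/(20045 + (-77910 - 418)) = 1/(20045 - 78328) = 1/(-58283) = -1/58283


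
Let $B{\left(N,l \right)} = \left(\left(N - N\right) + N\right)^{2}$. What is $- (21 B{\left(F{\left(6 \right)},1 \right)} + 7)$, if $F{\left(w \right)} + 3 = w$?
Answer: $-196$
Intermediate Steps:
$F{\left(w \right)} = -3 + w$
$B{\left(N,l \right)} = N^{2}$ ($B{\left(N,l \right)} = \left(0 + N\right)^{2} = N^{2}$)
$- (21 B{\left(F{\left(6 \right)},1 \right)} + 7) = - (21 \left(-3 + 6\right)^{2} + 7) = - (21 \cdot 3^{2} + 7) = - (21 \cdot 9 + 7) = - (189 + 7) = \left(-1\right) 196 = -196$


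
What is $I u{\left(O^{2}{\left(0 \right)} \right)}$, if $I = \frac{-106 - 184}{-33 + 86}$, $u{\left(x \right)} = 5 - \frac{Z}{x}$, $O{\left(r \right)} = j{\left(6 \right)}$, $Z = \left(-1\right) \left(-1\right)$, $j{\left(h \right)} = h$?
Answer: $- \frac{25955}{954} \approx -27.206$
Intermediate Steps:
$Z = 1$
$O{\left(r \right)} = 6$
$u{\left(x \right)} = 5 - \frac{1}{x}$ ($u{\left(x \right)} = 5 - 1 \frac{1}{x} = 5 - \frac{1}{x}$)
$I = - \frac{290}{53} \approx -5.4717$
$I u{\left(O^{2}{\left(0 \right)} \right)} = - \frac{290 \left(5 - \frac{1}{6^{2}}\right)}{53} = - \frac{290 \left(5 - \frac{1}{36}\right)}{53} = \left(- \frac{290}{53}\right) \frac{179}{36} = - \frac{25955}{954}$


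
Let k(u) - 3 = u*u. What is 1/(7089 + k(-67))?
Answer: 1/11581 ≈ 8.6348e-5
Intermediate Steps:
k(u) = 3 + u² (k(u) = 3 + u*u = 3 + u²)
1/(7089 + k(-67)) = 1/(7089 + (3 + (-67)²)) = 1/(7089 + (3 + 4489)) = 1/(7089 + 4492) = 1/11581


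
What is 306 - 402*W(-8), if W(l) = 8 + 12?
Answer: -7734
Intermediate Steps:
W(l) = 20
306 - 402*W(-8) = 306 - 402*20 = 306 - 8040 = -7734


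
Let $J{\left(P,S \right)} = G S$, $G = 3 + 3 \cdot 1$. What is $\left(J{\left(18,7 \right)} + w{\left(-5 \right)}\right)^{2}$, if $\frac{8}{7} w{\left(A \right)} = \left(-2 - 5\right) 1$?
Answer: $\frac{82369}{64} \approx 1287.0$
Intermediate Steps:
$G = 6$ ($G = 3 + 3 = 6$)
$J{\left(P,S \right)} = 6 S$
$w{\left(A \right)} = - \frac{49}{8}$ ($w{\left(A \right)} = \frac{7 \left(-2 - 5\right) 1}{8} = \frac{7 \left(\left(-7\right) 1\right)}{8} = \frac{7}{8} \left(-7\right) = - \frac{49}{8}$)
$\left(J{\left(18,7 \right)} + w{\left(-5 \right)}\right)^{2} = \left(6 \cdot 7 - \frac{49}{8}\right)^{2} = \left(42 - \frac{49}{8}\right)^{2} = \left(\frac{287}{8}\right)^{2} = \frac{82369}{64}$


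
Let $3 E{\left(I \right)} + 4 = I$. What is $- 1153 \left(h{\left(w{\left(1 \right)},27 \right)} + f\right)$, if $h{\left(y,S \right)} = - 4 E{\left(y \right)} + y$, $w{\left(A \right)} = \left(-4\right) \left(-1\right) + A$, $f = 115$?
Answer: $- \frac{410468}{3} \approx -1.3682 \cdot 10^{5}$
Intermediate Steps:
$E{\left(I \right)} = - \frac{4}{3} + \frac{I}{3}$
$w{\left(A \right)} = 4 + A$
$h{\left(y,S \right)} = \frac{16}{3} - \frac{y}{3}$ ($h{\left(y,S \right)} = - 4 \left(- \frac{4}{3} + \frac{y}{3}\right) + y = \left(\frac{16}{3} - \frac{4 y}{3}\right) + y = \frac{16}{3} - \frac{y}{3}$)
$- 1153 \left(h{\left(w{\left(1 \right)},27 \right)} + f\right) = - 1153 \left(\left(\frac{16}{3} - \frac{4 + 1}{3}\right) + 115\right) = - 1153 \left(\left(\frac{16}{3} - \frac{5}{3}\right) + 115\right) = - 1153 \left(\frac{11}{3} + 115\right) = \left(-1153\right) \frac{356}{3} = - \frac{410468}{3}$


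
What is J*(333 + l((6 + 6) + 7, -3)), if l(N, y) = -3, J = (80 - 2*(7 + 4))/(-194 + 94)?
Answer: -957/5 ≈ -191.40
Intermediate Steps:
J = -29/50 (J = (80 - 2*11)/(-100) = (80 - 22)*(-1/100) = 58*(-1/100) = -29/50 ≈ -0.58000)
J*(333 + l((6 + 6) + 7, -3)) = -29*(333 - 3)/50 = -29/50*330 = -957/5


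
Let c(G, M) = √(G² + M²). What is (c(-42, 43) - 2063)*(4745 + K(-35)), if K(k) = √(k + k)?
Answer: -(2063 - √3613)*(4745 + I*√70) ≈ -9.5037e+6 - 16757.0*I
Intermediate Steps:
K(k) = √2*√k (K(k) = √(2*k) = √2*√k)
(c(-42, 43) - 2063)*(4745 + K(-35)) = (√((-42)² + 43²) - 2063)*(4745 + √2*√(-35)) = (√(1764 + 1849) - 2063)*(4745 + √2*(I*√35)) = (√3613 - 2063)*(4745 + I*√70) = (-2063 + √3613)*(4745 + I*√70)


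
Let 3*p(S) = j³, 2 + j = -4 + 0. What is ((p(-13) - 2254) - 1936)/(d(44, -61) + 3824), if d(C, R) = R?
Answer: -4262/3763 ≈ -1.1326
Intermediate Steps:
j = -6 (j = -2 + (-4 + 0) = -2 - 4 = -6)
p(S) = -72 (p(S) = (⅓)*(-6)³ = (⅓)*(-216) = -72)
((p(-13) - 2254) - 1936)/(d(44, -61) + 3824) = ((-72 - 2254) - 1936)/(-61 + 3824) = (-2326 - 1936)/3763 = -4262*1/3763 = -4262/3763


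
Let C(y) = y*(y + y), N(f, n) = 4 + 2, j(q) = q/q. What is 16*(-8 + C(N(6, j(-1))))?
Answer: 1024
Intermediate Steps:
j(q) = 1
N(f, n) = 6
C(y) = 2*y² (C(y) = y*(2*y) = 2*y²)
16*(-8 + C(N(6, j(-1)))) = 16*(-8 + 2*6²) = 16*(-8 + 2*36) = 16*(-8 + 72) = 16*64 = 1024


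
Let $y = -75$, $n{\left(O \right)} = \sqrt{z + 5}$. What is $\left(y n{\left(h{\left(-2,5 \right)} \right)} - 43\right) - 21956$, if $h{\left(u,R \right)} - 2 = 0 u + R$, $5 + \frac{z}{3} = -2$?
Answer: $-21999 - 300 i \approx -21999.0 - 300.0 i$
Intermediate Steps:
$z = -21$ ($z = -15 + 3 \left(-2\right) = -15 - 6 = -21$)
$h{\left(u,R \right)} = 2 + R$ ($h{\left(u,R \right)} = 2 + \left(0 u + R\right) = 2 + \left(0 + R\right) = 2 + R$)
$n{\left(O \right)} = 4 i$ ($n{\left(O \right)} = \sqrt{-21 + 5} = \sqrt{-16} = 4 i$)
$\left(y n{\left(h{\left(-2,5 \right)} \right)} - 43\right) - 21956 = \left(- 75 \cdot 4 i - 43\right) - 21956 = \left(- 300 i - 43\right) - 21956 = \left(-43 - 300 i\right) - 21956 = -21999 - 300 i$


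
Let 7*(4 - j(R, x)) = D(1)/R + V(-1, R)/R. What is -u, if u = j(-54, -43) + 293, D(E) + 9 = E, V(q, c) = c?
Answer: -56102/189 ≈ -296.84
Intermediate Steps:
D(E) = -9 + E
j(R, x) = 27/7 + 8/(7*R) (j(R, x) = 4 - ((-9 + 1)/R + R/R)/7 = 4 - (-8/R + 1)/7 = 4 - (1 - 8/R)/7 = 4 + (-1/7 + 8/(7*R)) = 27/7 + 8/(7*R))
u = 56102/189 (u = (1/7)*(8 + 27*(-54))/(-54) + 293 = (1/7)*(-1/54)*(8 - 1458) + 293 = (1/7)*(-1/54)*(-1450) + 293 = 725/189 + 293 = 56102/189 ≈ 296.84)
-u = -1*56102/189 = -56102/189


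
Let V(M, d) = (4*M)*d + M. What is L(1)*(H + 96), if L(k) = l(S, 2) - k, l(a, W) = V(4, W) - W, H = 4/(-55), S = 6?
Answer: 15828/5 ≈ 3165.6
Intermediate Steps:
V(M, d) = M + 4*M*d (V(M, d) = 4*M*d + M = M + 4*M*d)
H = -4/55 (H = 4*(-1/55) = -4/55 ≈ -0.072727)
l(a, W) = 4 + 15*W (l(a, W) = 4*(1 + 4*W) - W = (4 + 16*W) - W = 4 + 15*W)
L(k) = 34 - k (L(k) = (4 + 15*2) - k = (4 + 30) - k = 34 - k)
L(1)*(H + 96) = (34 - 1*1)*(-4/55 + 96) = (34 - 1)*(5276/55) = 33*(5276/55) = 15828/5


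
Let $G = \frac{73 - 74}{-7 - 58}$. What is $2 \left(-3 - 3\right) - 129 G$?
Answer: $- \frac{909}{65} \approx -13.985$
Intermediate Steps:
$G = \frac{1}{65}$ ($G = - \frac{1}{-65} = \left(-1\right) \left(- \frac{1}{65}\right) = \frac{1}{65} \approx 0.015385$)
$2 \left(-3 - 3\right) - 129 G = 2 \left(-3 - 3\right) - \frac{129}{65} = 2 \left(-6\right) - \frac{129}{65} = -12 - \frac{129}{65} = - \frac{909}{65}$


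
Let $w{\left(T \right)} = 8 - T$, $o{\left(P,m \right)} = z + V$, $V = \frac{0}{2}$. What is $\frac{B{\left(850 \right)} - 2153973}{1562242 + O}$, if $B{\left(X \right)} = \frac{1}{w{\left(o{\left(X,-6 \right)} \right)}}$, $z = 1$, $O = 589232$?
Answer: $- \frac{7538905}{7530159} \approx -1.0012$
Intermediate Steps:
$V = 0$ ($V = 0 \cdot \frac{1}{2} = 0$)
$o{\left(P,m \right)} = 1$ ($o{\left(P,m \right)} = 1 + 0 = 1$)
$B{\left(X \right)} = \frac{1}{7}$ ($B{\left(X \right)} = \frac{1}{8 - 1} = \frac{1}{7}$)
$\frac{B{\left(850 \right)} - 2153973}{1562242 + O} = \frac{\frac{1}{7} - 2153973}{1562242 + 589232} = - \frac{15077810}{7 \cdot 2151474} = \left(- \frac{15077810}{7}\right) \frac{1}{2151474} = - \frac{7538905}{7530159}$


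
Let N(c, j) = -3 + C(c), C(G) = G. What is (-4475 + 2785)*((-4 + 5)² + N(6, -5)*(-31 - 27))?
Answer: 292370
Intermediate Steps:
N(c, j) = -3 + c
(-4475 + 2785)*((-4 + 5)² + N(6, -5)*(-31 - 27)) = (-4475 + 2785)*((-4 + 5)² + (-3 + 6)*(-31 - 27)) = -1690*(1² + 3*(-58)) = -1690*(1 - 174) = -1690*(-173) = 292370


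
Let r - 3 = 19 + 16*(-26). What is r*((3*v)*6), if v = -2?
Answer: 14184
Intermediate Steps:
r = -394 (r = 3 + (19 + 16*(-26)) = 3 + (19 - 416) = 3 - 397 = -394)
r*((3*v)*6) = -394*3*(-2)*6 = -(-2364)*6 = -394*(-36) = 14184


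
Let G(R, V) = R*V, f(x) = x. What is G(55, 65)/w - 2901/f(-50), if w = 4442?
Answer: 3266248/55525 ≈ 58.825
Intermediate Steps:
G(55, 65)/w - 2901/f(-50) = (55*65)/4442 - 2901/(-50) = 3575*(1/4442) - 2901*(-1/50) = 3575/4442 + 2901/50 = 3266248/55525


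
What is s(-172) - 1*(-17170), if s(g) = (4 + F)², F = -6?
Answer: 17174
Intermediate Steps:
s(g) = 4 (s(g) = (4 - 6)² = (-2)² = 4)
s(-172) - 1*(-17170) = 4 - 1*(-17170) = 4 + 17170 = 17174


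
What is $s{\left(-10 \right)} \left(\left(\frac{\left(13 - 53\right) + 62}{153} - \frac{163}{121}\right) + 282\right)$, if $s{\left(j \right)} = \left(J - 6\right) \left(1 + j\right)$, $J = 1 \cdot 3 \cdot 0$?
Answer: $\frac{31190334}{2057} \approx 15163.0$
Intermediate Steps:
$J = 0$ ($J = 3 \cdot 0 = 0$)
$s{\left(j \right)} = -6 - 6 j$ ($s{\left(j \right)} = \left(0 - 6\right) \left(1 + j\right) = - 6 \left(1 + j\right) = -6 - 6 j$)
$s{\left(-10 \right)} \left(\left(\frac{\left(13 - 53\right) + 62}{153} - \frac{163}{121}\right) + 282\right) = \left(-6 - -60\right) \left(\left(\frac{\left(13 - 53\right) + 62}{153} - \frac{163}{121}\right) + 282\right) = \left(-6 + 60\right) \left(\left(\left(-40 + 62\right) \frac{1}{153} - \frac{163}{121}\right) + 282\right) = 54 \left(\left(22 \cdot \frac{1}{153} - \frac{163}{121}\right) + 282\right) = 54 \left(\left(\frac{22}{153} - \frac{163}{121}\right) + 282\right) = 54 \left(- \frac{22277}{18513} + 282\right) = 54 \cdot \frac{5198389}{18513} = \frac{31190334}{2057}$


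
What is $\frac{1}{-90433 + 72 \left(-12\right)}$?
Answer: $- \frac{1}{91297} \approx -1.0953 \cdot 10^{-5}$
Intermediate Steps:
$\frac{1}{-90433 + 72 \left(-12\right)} = \frac{1}{-90433 - 864} = \frac{1}{-91297} = - \frac{1}{91297}$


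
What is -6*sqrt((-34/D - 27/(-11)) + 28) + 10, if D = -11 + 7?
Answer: 10 - 3*sqrt(18854)/11 ≈ -27.448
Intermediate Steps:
D = -4
-6*sqrt((-34/D - 27/(-11)) + 28) + 10 = -6*sqrt((-34/(-4) - 27/(-11)) + 28) + 10 = -6*sqrt((-34*(-1/4) - 27*(-1/11)) + 28) + 10 = -6*sqrt((17/2 + 27/11) + 28) + 10 = -6*sqrt(241/22 + 28) + 10 = -3*sqrt(18854)/11 + 10 = 10 - 3*sqrt(18854)/11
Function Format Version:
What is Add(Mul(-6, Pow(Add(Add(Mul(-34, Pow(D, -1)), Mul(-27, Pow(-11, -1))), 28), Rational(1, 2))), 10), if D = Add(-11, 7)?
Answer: Add(10, Mul(Rational(-3, 11), Pow(18854, Rational(1, 2)))) ≈ -27.448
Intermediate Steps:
D = -4
Add(Mul(-6, Pow(Add(Add(Mul(-34, Pow(D, -1)), Mul(-27, Pow(-11, -1))), 28), Rational(1, 2))), 10) = Add(Mul(-6, Pow(Add(Add(Mul(-34, Pow(-4, -1)), Mul(-27, Pow(-11, -1))), 28), Rational(1, 2))), 10) = Add(Mul(-6, Pow(Add(Add(Mul(-34, Rational(-1, 4)), Mul(-27, Rational(-1, 11))), 28), Rational(1, 2))), 10) = Add(Mul(-6, Pow(Add(Add(Rational(17, 2), Rational(27, 11)), 28), Rational(1, 2))), 10) = Add(Mul(-6, Pow(Add(Rational(241, 22), 28), Rational(1, 2))), 10) = Add(Mul(-6, Pow(Rational(857, 22), Rational(1, 2))), 10) = Add(Mul(-6, Mul(Rational(1, 22), Pow(18854, Rational(1, 2)))), 10) = Add(Mul(Rational(-3, 11), Pow(18854, Rational(1, 2))), 10) = Add(10, Mul(Rational(-3, 11), Pow(18854, Rational(1, 2))))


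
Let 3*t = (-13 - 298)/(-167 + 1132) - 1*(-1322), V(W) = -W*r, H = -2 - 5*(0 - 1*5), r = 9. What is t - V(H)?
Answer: 1874684/2895 ≈ 647.56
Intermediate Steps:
H = 23 (H = -2 - 5*(0 - 5) = -2 - 5*(-5) = -2 + 25 = 23)
V(W) = -9*W (V(W) = -W*9 = -9*W)
t = 1275419/2895 (t = ((-13 - 298)/(-167 + 1132) - 1*(-1322))/3 = (-311/965 + 1322)/3 = (⅓)*(1275419/965) = 1275419/2895 ≈ 440.56)
t - V(H) = 1275419/2895 - (-9)*23 = 1275419/2895 - 1*(-207) = 1275419/2895 + 207 = 1874684/2895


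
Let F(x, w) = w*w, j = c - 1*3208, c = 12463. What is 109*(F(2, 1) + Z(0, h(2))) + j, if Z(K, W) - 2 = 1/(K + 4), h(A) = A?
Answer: 38437/4 ≈ 9609.3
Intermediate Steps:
Z(K, W) = 2 + 1/(4 + K) (Z(K, W) = 2 + 1/(K + 4) = 2 + 1/(4 + K))
j = 9255 (j = 12463 - 1*3208 = 12463 - 3208 = 9255)
F(x, w) = w**2
109*(F(2, 1) + Z(0, h(2))) + j = 109*(1**2 + (9 + 2*0)/(4 + 0)) + 9255 = 109*(1 + (9 + 0)/4) + 9255 = 109*(1 + (1/4)*9) + 9255 = 109*(1 + 9/4) + 9255 = 109*(13/4) + 9255 = 1417/4 + 9255 = 38437/4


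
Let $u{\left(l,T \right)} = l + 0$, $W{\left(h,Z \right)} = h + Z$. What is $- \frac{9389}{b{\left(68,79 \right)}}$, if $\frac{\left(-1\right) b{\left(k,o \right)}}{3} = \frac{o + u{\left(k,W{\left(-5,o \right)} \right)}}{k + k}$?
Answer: $\frac{1276904}{441} \approx 2895.5$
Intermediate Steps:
$W{\left(h,Z \right)} = Z + h$
$u{\left(l,T \right)} = l$
$b{\left(k,o \right)} = - \frac{3 \left(k + o\right)}{2 k}$ ($b{\left(k,o \right)} = - 3 \frac{o + k}{k + k} = - 3 \frac{k + o}{2 k} = - \frac{3 \left(k + o\right)}{2 k}$)
$- \frac{9389}{b{\left(68,79 \right)}} = - \frac{9389}{\frac{3}{2} \cdot \frac{1}{68} \left(\left(-1\right) 68 - 79\right)} = - \frac{9389}{\frac{3}{2} \cdot \frac{1}{68} \left(-68 - 79\right)} = - \frac{9389}{\frac{3}{2} \cdot \frac{1}{68} \left(-147\right)} = - \frac{9389}{- \frac{441}{136}} = \left(-9389\right) \left(- \frac{136}{441}\right) = \frac{1276904}{441}$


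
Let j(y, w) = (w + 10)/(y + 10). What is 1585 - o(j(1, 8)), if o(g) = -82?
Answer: 1667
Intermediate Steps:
j(y, w) = (10 + w)/(10 + y)
1585 - o(j(1, 8)) = 1585 - 1*(-82) = 1585 + 82 = 1667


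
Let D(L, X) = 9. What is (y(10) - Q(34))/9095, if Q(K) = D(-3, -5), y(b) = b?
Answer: 1/9095 ≈ 0.00010995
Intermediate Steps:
Q(K) = 9
(y(10) - Q(34))/9095 = (10 - 1*9)/9095 = (10 - 9)*(1/9095) = 1*(1/9095) = 1/9095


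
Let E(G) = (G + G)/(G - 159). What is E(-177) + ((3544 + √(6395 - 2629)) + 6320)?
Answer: 552443/56 + √3766 ≈ 9926.4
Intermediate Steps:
E(G) = 2*G/(-159 + G) (E(G) = (2*G)/(-159 + G) = 2*G/(-159 + G))
E(-177) + ((3544 + √(6395 - 2629)) + 6320) = 2*(-177)/(-159 - 177) + ((3544 + √(6395 - 2629)) + 6320) = 2*(-177)/(-336) + ((3544 + √3766) + 6320) = 2*(-177)*(-1/336) + (9864 + √3766) = 59/56 + (9864 + √3766) = 552443/56 + √3766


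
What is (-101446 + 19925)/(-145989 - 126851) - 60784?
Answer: -16584225039/272840 ≈ -60784.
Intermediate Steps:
(-101446 + 19925)/(-145989 - 126851) - 60784 = -81521/(-272840) - 60784 = -81521*(-1/272840) - 60784 = 81521/272840 - 60784 = -16584225039/272840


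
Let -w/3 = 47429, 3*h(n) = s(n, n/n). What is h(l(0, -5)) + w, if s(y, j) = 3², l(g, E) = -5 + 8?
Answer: -142284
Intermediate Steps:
l(g, E) = 3
s(y, j) = 9
h(n) = 3 (h(n) = (⅓)*9 = 3)
w = -142287 (w = -3*47429 = -142287)
h(l(0, -5)) + w = 3 - 142287 = -142284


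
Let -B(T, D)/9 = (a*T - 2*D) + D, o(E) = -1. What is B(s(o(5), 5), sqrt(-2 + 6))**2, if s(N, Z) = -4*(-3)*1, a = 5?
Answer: 272484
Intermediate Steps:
s(N, Z) = 12 (s(N, Z) = 12*1 = 12)
B(T, D) = -45*T + 9*D (B(T, D) = -9*((5*T - 2*D) + D) = -9*((-2*D + 5*T) + D) = -9*(-D + 5*T) = -45*T + 9*D)
B(s(o(5), 5), sqrt(-2 + 6))**2 = (-45*12 + 9*sqrt(-2 + 6))**2 = (-540 + 9*sqrt(4))**2 = (-540 + 9*2)**2 = (-540 + 18)**2 = (-522)**2 = 272484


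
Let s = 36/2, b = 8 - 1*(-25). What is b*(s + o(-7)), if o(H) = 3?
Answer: 693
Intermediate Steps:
b = 33 (b = 8 + 25 = 33)
s = 18 (s = 36*(½) = 18)
b*(s + o(-7)) = 33*(18 + 3) = 33*21 = 693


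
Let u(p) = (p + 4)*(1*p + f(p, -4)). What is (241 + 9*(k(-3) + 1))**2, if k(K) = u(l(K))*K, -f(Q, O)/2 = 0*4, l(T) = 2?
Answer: 5476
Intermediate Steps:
f(Q, O) = 0 (f(Q, O) = -0*4 = -2*0 = 0)
u(p) = p*(4 + p) (u(p) = (p + 4)*(1*p + 0) = (4 + p)*(p + 0) = (4 + p)*p = p*(4 + p))
k(K) = 12*K (k(K) = (2*(4 + 2))*K = (2*6)*K = 12*K)
(241 + 9*(k(-3) + 1))**2 = (241 + 9*(12*(-3) + 1))**2 = (241 + 9*(-36 + 1))**2 = (241 + 9*(-35))**2 = (241 - 315)**2 = (-74)**2 = 5476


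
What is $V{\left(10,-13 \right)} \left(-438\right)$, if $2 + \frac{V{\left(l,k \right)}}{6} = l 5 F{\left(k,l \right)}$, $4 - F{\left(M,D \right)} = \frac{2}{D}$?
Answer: $-494064$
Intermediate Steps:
$F{\left(M,D \right)} = 4 - \frac{2}{D}$
$V{\left(l,k \right)} = -12 + 30 l \left(4 - \frac{2}{l}\right)$ ($V{\left(l,k \right)} = -12 + 6 l 5 \left(4 - \frac{2}{l}\right) = -12 + 6 \cdot 5 l \left(4 - \frac{2}{l}\right) = -12 + 30 l \left(4 - \frac{2}{l}\right)$)
$V{\left(10,-13 \right)} \left(-438\right) = \left(-72 + 120 \cdot 10\right) \left(-438\right) = \left(-72 + 1200\right) \left(-438\right) = 1128 \left(-438\right) = -494064$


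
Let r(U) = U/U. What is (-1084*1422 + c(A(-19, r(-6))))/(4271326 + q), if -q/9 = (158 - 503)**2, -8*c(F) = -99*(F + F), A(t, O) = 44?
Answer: -1540359/3200101 ≈ -0.48135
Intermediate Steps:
r(U) = 1
c(F) = 99*F/4 (c(F) = -(-99)*(F + F)/8 = -(-99)*2*F/8 = -(-99)*F/4 = 99*F/4)
q = -1071225 (q = -9*(158 - 503)**2 = -9*(-345)**2 = -9*119025 = -1071225)
(-1084*1422 + c(A(-19, r(-6))))/(4271326 + q) = (-1084*1422 + (99/4)*44)/(4271326 - 1071225) = (-1541448 + 1089)/3200101 = -1540359*1/3200101 = -1540359/3200101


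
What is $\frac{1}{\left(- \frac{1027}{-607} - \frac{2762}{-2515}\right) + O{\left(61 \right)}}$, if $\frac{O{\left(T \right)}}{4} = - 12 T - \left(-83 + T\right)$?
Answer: $- \frac{1526605}{4331298761} \approx -0.00035246$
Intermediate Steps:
$O{\left(T \right)} = 332 - 52 T$ ($O{\left(T \right)} = 4 \left(- 12 T - \left(-83 + T\right)\right) = 4 \left(83 - 13 T\right) = 332 - 52 T$)
$\frac{1}{\left(- \frac{1027}{-607} - \frac{2762}{-2515}\right) + O{\left(61 \right)}} = \frac{1}{\left(- \frac{1027}{-607} - \frac{2762}{-2515}\right) + \left(332 - 3172\right)} = \frac{1}{\left(\left(-1027\right) \left(- \frac{1}{607}\right) - - \frac{2762}{2515}\right) + \left(332 - 3172\right)} = \frac{1}{\left(\frac{1027}{607} + \frac{2762}{2515}\right) - 2840} = \frac{1}{\frac{4259439}{1526605} - 2840} = \frac{1}{- \frac{4331298761}{1526605}} = - \frac{1526605}{4331298761}$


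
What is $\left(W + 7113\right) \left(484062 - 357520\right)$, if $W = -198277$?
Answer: $-24190274888$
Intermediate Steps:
$\left(W + 7113\right) \left(484062 - 357520\right) = \left(-198277 + 7113\right) \left(484062 - 357520\right) = \left(-191164\right) 126542 = -24190274888$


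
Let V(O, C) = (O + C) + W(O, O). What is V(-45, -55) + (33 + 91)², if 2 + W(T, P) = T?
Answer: 15229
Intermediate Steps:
W(T, P) = -2 + T
V(O, C) = -2 + C + 2*O (V(O, C) = (O + C) + (-2 + O) = (C + O) + (-2 + O) = -2 + C + 2*O)
V(-45, -55) + (33 + 91)² = (-2 - 55 + 2*(-45)) + (33 + 91)² = (-2 - 55 - 90) + 124² = -147 + 15376 = 15229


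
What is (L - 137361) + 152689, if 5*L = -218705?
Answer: -28413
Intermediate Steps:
L = -43741 (L = (⅕)*(-218705) = -43741)
(L - 137361) + 152689 = (-43741 - 137361) + 152689 = -181102 + 152689 = -28413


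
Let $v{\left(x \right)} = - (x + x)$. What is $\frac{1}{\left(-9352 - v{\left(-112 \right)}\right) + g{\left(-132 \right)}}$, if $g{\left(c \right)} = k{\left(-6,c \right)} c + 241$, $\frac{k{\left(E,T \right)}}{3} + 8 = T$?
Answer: $\frac{1}{46105} \approx 2.169 \cdot 10^{-5}$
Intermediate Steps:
$k{\left(E,T \right)} = -24 + 3 T$
$v{\left(x \right)} = - 2 x$
$g{\left(c \right)} = 241 + c \left(-24 + 3 c\right)$ ($g{\left(c \right)} = \left(-24 + 3 c\right) c + 241 = c \left(-24 + 3 c\right) + 241 = 241 + c \left(-24 + 3 c\right)$)
$\frac{1}{\left(-9352 - v{\left(-112 \right)}\right) + g{\left(-132 \right)}} = \frac{1}{\left(-9352 - \left(-2\right) \left(-112\right)\right) + \left(241 + 3 \left(-132\right) \left(-8 - 132\right)\right)} = \frac{1}{\left(-9352 - 224\right) + \left(241 + 3 \left(-132\right) \left(-140\right)\right)} = \frac{1}{\left(-9352 - 224\right) + \left(241 + 55440\right)} = \frac{1}{-9576 + 55681} = \frac{1}{46105}$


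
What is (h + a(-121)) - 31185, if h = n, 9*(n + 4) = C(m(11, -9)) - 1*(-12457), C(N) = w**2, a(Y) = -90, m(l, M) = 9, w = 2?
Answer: -269050/9 ≈ -29894.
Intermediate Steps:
C(N) = 4 (C(N) = 2**2 = 4)
n = 12425/9 (n = -4 + (4 - 1*(-12457))/9 = -4 + (4 + 12457)/9 = -4 + (1/9)*12461 = -4 + 12461/9 = 12425/9 ≈ 1380.6)
h = 12425/9 ≈ 1380.6
(h + a(-121)) - 31185 = (12425/9 - 90) - 31185 = 11615/9 - 31185 = -269050/9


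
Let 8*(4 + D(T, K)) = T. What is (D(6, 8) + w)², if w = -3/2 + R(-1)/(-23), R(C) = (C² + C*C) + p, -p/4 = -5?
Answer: 275625/8464 ≈ 32.564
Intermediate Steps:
p = 20 (p = -4*(-5) = 20)
R(C) = 20 + 2*C² (R(C) = (C² + C*C) + 20 = (C² + C²) + 20 = 2*C² + 20 = 20 + 2*C²)
D(T, K) = -4 + T/8
w = -113/46 (w = -3/2 + (20 + 2*(-1)²)/(-23) = -3*½ + (20 + 2*1)*(-1/23) = -3/2 + (20 + 2)*(-1/23) = -3/2 + 22*(-1/23) = -3/2 - 22/23 = -113/46 ≈ -2.4565)
(D(6, 8) + w)² = ((-4 + (⅛)*6) - 113/46)² = ((-4 + ¾) - 113/46)² = (-13/4 - 113/46)² = (-525/92)² = 275625/8464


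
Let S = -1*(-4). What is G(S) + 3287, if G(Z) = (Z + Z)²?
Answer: 3351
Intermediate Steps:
S = 4
G(Z) = 4*Z² (G(Z) = (2*Z)² = 4*Z²)
G(S) + 3287 = 4*4² + 3287 = 4*16 + 3287 = 64 + 3287 = 3351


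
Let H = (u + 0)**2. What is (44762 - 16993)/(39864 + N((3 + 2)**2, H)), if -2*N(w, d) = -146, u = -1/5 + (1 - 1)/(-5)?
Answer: 27769/39937 ≈ 0.69532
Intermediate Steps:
u = -1/5 (u = -1*1/5 + 0*(-1/5) = -1/5 + 0 = -1/5 ≈ -0.20000)
H = 1/25 (H = (-1/5 + 0)**2 = (-1/5)**2 = 1/25 ≈ 0.040000)
N(w, d) = 73 (N(w, d) = -1/2*(-146) = 73)
(44762 - 16993)/(39864 + N((3 + 2)**2, H)) = (44762 - 16993)/(39864 + 73) = 27769/39937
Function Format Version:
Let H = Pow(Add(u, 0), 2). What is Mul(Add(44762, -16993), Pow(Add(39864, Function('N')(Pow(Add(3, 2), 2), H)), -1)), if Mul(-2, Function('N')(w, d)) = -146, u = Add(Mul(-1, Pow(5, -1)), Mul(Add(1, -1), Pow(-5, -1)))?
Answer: Rational(27769, 39937) ≈ 0.69532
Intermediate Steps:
u = Rational(-1, 5) (u = Add(Mul(-1, Rational(1, 5)), Mul(0, Rational(-1, 5))) = Add(Rational(-1, 5), 0) = Rational(-1, 5) ≈ -0.20000)
H = Rational(1, 25) (H = Pow(Add(Rational(-1, 5), 0), 2) = Pow(Rational(-1, 5), 2) = Rational(1, 25) ≈ 0.040000)
Function('N')(w, d) = 73 (Function('N')(w, d) = Mul(Rational(-1, 2), -146) = 73)
Mul(Add(44762, -16993), Pow(Add(39864, Function('N')(Pow(Add(3, 2), 2), H)), -1)) = Mul(Add(44762, -16993), Pow(Add(39864, 73), -1)) = Mul(27769, Pow(39937, -1)) = Mul(27769, Rational(1, 39937)) = Rational(27769, 39937)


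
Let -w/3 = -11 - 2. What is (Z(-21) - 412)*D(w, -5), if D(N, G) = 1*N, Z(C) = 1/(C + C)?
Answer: -224965/14 ≈ -16069.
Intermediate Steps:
w = 39 (w = -3*(-11 - 2) = -3*(-13) = 39)
Z(C) = 1/(2*C)
D(N, G) = N
(Z(-21) - 412)*D(w, -5) = ((½)/(-21) - 412)*39 = ((½)*(-1/21) - 412)*39 = (-1/42 - 412)*39 = -17305/42*39 = -224965/14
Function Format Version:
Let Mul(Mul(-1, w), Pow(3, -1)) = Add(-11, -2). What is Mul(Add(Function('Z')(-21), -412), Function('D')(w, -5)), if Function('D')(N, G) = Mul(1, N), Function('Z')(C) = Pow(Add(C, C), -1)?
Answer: Rational(-224965, 14) ≈ -16069.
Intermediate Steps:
w = 39 (w = Mul(-3, Add(-11, -2)) = Mul(-3, -13) = 39)
Function('Z')(C) = Mul(Rational(1, 2), Pow(C, -1)) (Function('Z')(C) = Pow(Mul(2, C), -1) = Mul(Rational(1, 2), Pow(C, -1)))
Function('D')(N, G) = N
Mul(Add(Function('Z')(-21), -412), Function('D')(w, -5)) = Mul(Add(Mul(Rational(1, 2), Pow(-21, -1)), -412), 39) = Mul(Add(Mul(Rational(1, 2), Rational(-1, 21)), -412), 39) = Mul(Add(Rational(-1, 42), -412), 39) = Mul(Rational(-17305, 42), 39) = Rational(-224965, 14)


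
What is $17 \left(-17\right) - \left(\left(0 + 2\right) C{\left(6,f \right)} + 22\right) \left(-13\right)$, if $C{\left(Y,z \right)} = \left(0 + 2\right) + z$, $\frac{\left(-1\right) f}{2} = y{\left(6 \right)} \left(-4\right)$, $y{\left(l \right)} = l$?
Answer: $1297$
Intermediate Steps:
$f = 48$ ($f = - 2 \cdot 6 \left(-4\right) = \left(-2\right) \left(-24\right) = 48$)
$C{\left(Y,z \right)} = 2 + z$
$17 \left(-17\right) - \left(\left(0 + 2\right) C{\left(6,f \right)} + 22\right) \left(-13\right) = 17 \left(-17\right) - \left(\left(0 + 2\right) \left(2 + 48\right) + 22\right) \left(-13\right) = -289 - \left(2 \cdot 50 + 22\right) \left(-13\right) = -289 - \left(100 + 22\right) \left(-13\right) = -289 - 122 \left(-13\right) = -289 - -1586 = -289 + 1586 = 1297$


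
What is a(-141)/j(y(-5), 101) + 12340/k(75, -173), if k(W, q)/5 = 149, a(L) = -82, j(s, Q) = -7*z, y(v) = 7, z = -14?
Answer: 114823/7301 ≈ 15.727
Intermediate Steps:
j(s, Q) = 98 (j(s, Q) = -7*(-14) = 98)
k(W, q) = 745 (k(W, q) = 5*149 = 745)
a(-141)/j(y(-5), 101) + 12340/k(75, -173) = -82/98 + 12340/745 = -82*1/98 + 12340*(1/745) = -41/49 + 2468/149 = 114823/7301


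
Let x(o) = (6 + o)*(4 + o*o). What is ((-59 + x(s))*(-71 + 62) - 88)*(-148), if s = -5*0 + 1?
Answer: -18944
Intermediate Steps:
s = 1 (s = 0 + 1 = 1)
x(o) = (4 + o²)*(6 + o) (x(o) = (6 + o)*(4 + o²) = (4 + o²)*(6 + o))
((-59 + x(s))*(-71 + 62) - 88)*(-148) = ((-59 + (24 + 1³ + 4*1 + 6*1²))*(-71 + 62) - 88)*(-148) = ((-59 + (24 + 1 + 4 + 6*1))*(-9) - 88)*(-148) = ((-59 + (24 + 1 + 4 + 6))*(-9) - 88)*(-148) = ((-59 + 35)*(-9) - 88)*(-148) = (-24*(-9) - 88)*(-148) = (216 - 88)*(-148) = 128*(-148) = -18944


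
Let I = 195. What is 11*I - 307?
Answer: 1838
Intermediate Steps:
11*I - 307 = 11*195 - 307 = 2145 - 307 = 1838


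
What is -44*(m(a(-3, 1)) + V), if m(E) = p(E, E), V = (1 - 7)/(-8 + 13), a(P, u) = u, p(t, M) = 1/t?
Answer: 44/5 ≈ 8.8000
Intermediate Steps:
V = -6/5 ≈ -1.2000
m(E) = 1/E
-44*(m(a(-3, 1)) + V) = -44*(1/1 - 6/5) = -44*(1 - 6/5) = -44*(-1/5) = 44/5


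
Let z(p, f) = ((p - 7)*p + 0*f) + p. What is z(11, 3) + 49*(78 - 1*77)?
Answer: 104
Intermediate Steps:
z(p, f) = p + p*(-7 + p) (z(p, f) = ((-7 + p)*p + 0) + p = (p*(-7 + p) + 0) + p = p*(-7 + p) + p = p + p*(-7 + p))
z(11, 3) + 49*(78 - 1*77) = 11*(-6 + 11) + 49*(78 - 1*77) = 11*5 + 49*(78 - 77) = 55 + 49*1 = 55 + 49 = 104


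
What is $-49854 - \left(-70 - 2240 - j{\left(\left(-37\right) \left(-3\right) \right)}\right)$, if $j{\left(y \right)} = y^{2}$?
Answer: $-35223$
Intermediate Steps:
$-49854 - \left(-70 - 2240 - j{\left(\left(-37\right) \left(-3\right) \right)}\right) = -49854 - \left(-70 - 12321 - 2240\right) = -49854 + \left(111^{2} - \left(-70 - 2240\right)\right) = -49854 + \left(12321 - -2310\right) = -49854 + \left(12321 + 2310\right) = -49854 + 14631 = -35223$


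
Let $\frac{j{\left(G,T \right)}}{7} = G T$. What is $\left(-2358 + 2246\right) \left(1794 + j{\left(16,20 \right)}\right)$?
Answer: $-451808$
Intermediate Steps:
$j{\left(G,T \right)} = 7 G T$
$\left(-2358 + 2246\right) \left(1794 + j{\left(16,20 \right)}\right) = \left(-2358 + 2246\right) \left(1794 + 7 \cdot 16 \cdot 20\right) = - 112 \left(1794 + 2240\right) = \left(-112\right) 4034 = -451808$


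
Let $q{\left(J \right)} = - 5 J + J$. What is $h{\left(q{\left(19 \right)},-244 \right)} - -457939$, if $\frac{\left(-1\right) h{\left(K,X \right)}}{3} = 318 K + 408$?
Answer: $529219$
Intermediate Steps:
$q{\left(J \right)} = - 4 J$
$h{\left(K,X \right)} = -1224 - 954 K$ ($h{\left(K,X \right)} = - 3 \left(318 K + 408\right) = - 3 \left(408 + 318 K\right) = -1224 - 954 K$)
$h{\left(q{\left(19 \right)},-244 \right)} - -457939 = \left(-1224 - 954 \left(\left(-4\right) 19\right)\right) - -457939 = \left(-1224 - -72504\right) + 457939 = \left(-1224 + 72504\right) + 457939 = 71280 + 457939 = 529219$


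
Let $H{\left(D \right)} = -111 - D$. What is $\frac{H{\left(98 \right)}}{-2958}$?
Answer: $\frac{209}{2958} \approx 0.070656$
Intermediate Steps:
$\frac{H{\left(98 \right)}}{-2958} = \frac{-111 - 98}{-2958} = \left(-111 - 98\right) \left(- \frac{1}{2958}\right) = \left(-209\right) \left(- \frac{1}{2958}\right) = \frac{209}{2958}$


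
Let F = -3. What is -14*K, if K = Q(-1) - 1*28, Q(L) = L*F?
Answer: 350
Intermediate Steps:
Q(L) = -3*L (Q(L) = L*(-3) = -3*L)
K = -25 (K = -3*(-1) - 1*28 = 3 - 28 = -25)
-14*K = -14*(-25) = 350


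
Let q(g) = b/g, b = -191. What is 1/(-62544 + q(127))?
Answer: -127/7943279 ≈ -1.5988e-5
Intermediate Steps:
q(g) = -191/g
1/(-62544 + q(127)) = 1/(-62544 - 191/127) = 1/(-7943279/127) = -127/7943279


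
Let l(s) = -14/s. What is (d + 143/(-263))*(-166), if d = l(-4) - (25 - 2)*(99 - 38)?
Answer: 61123109/263 ≈ 2.3241e+5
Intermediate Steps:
d = -2799/2 (d = -14/(-4) - (25 - 2)*(99 - 38) = -14*(-1/4) - 23*61 = 7/2 - 1*1403 = 7/2 - 1403 = -2799/2 ≈ -1399.5)
(d + 143/(-263))*(-166) = (-2799/2 + 143/(-263))*(-166) = (-2799/2 + 143*(-1/263))*(-166) = (-2799/2 - 143/263)*(-166) = -736423/526*(-166) = 61123109/263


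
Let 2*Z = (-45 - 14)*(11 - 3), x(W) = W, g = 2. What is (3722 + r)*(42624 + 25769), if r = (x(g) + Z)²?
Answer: 3999485854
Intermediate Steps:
Z = -236 (Z = ((-45 - 14)*(11 - 3))/2 = (-59*8)/2 = (½)*(-472) = -236)
r = 54756 (r = (2 - 236)² = (-234)² = 54756)
(3722 + r)*(42624 + 25769) = (3722 + 54756)*(42624 + 25769) = 58478*68393 = 3999485854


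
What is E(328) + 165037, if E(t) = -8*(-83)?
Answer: 165701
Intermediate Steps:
E(t) = 664
E(328) + 165037 = 664 + 165037 = 165701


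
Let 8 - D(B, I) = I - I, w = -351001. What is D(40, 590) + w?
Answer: -350993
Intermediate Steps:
D(B, I) = 8 (D(B, I) = 8 - (I - I) = 8 - 1*0 = 8 + 0 = 8)
D(40, 590) + w = 8 - 351001 = -350993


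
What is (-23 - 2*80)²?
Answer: 33489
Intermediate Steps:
(-23 - 2*80)² = (-23 - 160)² = (-183)² = 33489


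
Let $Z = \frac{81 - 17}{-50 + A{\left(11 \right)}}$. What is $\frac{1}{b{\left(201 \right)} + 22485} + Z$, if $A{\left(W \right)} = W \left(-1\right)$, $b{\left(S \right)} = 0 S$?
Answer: $- \frac{1438979}{1371585} \approx -1.0491$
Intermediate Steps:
$b{\left(S \right)} = 0$
$A{\left(W \right)} = - W$
$Z = - \frac{64}{61}$ ($Z = \frac{81 - 17}{-50 - 11} = \frac{64}{-50 - 11} = \frac{64}{-61} = 64 \left(- \frac{1}{61}\right) = - \frac{64}{61} \approx -1.0492$)
$\frac{1}{b{\left(201 \right)} + 22485} + Z = \frac{1}{0 + 22485} - \frac{64}{61} = \frac{1}{22485} - \frac{64}{61} = - \frac{1438979}{1371585}$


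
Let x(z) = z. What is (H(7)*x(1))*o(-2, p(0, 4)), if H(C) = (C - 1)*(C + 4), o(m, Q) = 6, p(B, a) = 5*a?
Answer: 396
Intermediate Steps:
H(C) = (-1 + C)*(4 + C)
(H(7)*x(1))*o(-2, p(0, 4)) = ((-4 + 7**2 + 3*7)*1)*6 = ((-4 + 49 + 21)*1)*6 = (66*1)*6 = 66*6 = 396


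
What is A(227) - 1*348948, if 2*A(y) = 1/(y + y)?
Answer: -316844783/908 ≈ -3.4895e+5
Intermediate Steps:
A(y) = 1/(4*y) (A(y) = 1/(2*(y + y)) = 1/(2*((2*y))) = (1/(2*y))/2 = 1/(4*y))
A(227) - 1*348948 = (¼)/227 - 1*348948 = (¼)*(1/227) - 348948 = 1/908 - 348948 = -316844783/908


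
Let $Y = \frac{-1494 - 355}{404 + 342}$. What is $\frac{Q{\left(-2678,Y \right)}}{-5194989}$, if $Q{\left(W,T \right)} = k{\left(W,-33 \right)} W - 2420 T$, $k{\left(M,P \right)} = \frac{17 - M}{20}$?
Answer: $\frac{88242451}{1291820598} \approx 0.068309$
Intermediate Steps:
$Y = - \frac{1849}{746} \approx -2.4786$
$k{\left(M,P \right)} = \frac{17}{20} - \frac{M}{20}$ ($k{\left(M,P \right)} = \left(17 - M\right) \frac{1}{20} = \frac{17}{20} - \frac{M}{20}$)
$Q{\left(W,T \right)} = - 2420 T + W \left(\frac{17}{20} - \frac{W}{20}\right)$ ($Q{\left(W,T \right)} = \left(\frac{17}{20} - \frac{W}{20}\right) W - 2420 T = W \left(\frac{17}{20} - \frac{W}{20}\right) - 2420 T = - 2420 T + W \left(\frac{17}{20} - \frac{W}{20}\right)$)
$\frac{Q{\left(-2678,Y \right)}}{-5194989} = \frac{\left(-2420\right) \left(- \frac{1849}{746}\right) - - \frac{1339 \left(-17 - 2678\right)}{10}}{-5194989} = \left(\frac{2237290}{373} - \left(- \frac{1339}{10}\right) \left(-2695\right)\right) \left(- \frac{1}{5194989}\right) = \left(\frac{2237290}{373} - \frac{721721}{2}\right) \left(- \frac{1}{5194989}\right) = \left(- \frac{264727353}{746}\right) \left(- \frac{1}{5194989}\right) = \frac{88242451}{1291820598}$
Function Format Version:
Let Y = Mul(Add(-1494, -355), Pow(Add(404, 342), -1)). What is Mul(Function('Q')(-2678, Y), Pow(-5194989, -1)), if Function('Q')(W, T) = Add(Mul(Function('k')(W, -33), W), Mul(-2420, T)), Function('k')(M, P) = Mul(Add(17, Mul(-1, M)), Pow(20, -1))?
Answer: Rational(88242451, 1291820598) ≈ 0.068309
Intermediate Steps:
Y = Rational(-1849, 746) (Y = Mul(-1849, Pow(746, -1)) = Mul(-1849, Rational(1, 746)) = Rational(-1849, 746) ≈ -2.4786)
Function('k')(M, P) = Add(Rational(17, 20), Mul(Rational(-1, 20), M)) (Function('k')(M, P) = Mul(Add(17, Mul(-1, M)), Rational(1, 20)) = Add(Rational(17, 20), Mul(Rational(-1, 20), M)))
Function('Q')(W, T) = Add(Mul(-2420, T), Mul(W, Add(Rational(17, 20), Mul(Rational(-1, 20), W)))) (Function('Q')(W, T) = Add(Mul(Add(Rational(17, 20), Mul(Rational(-1, 20), W)), W), Mul(-2420, T)) = Add(Mul(W, Add(Rational(17, 20), Mul(Rational(-1, 20), W))), Mul(-2420, T)) = Add(Mul(-2420, T), Mul(W, Add(Rational(17, 20), Mul(Rational(-1, 20), W)))))
Mul(Function('Q')(-2678, Y), Pow(-5194989, -1)) = Mul(Add(Mul(-2420, Rational(-1849, 746)), Mul(Rational(-1, 20), -2678, Add(-17, -2678))), Pow(-5194989, -1)) = Mul(Add(Rational(2237290, 373), Mul(Rational(-1, 20), -2678, -2695)), Rational(-1, 5194989)) = Mul(Add(Rational(2237290, 373), Rational(-721721, 2)), Rational(-1, 5194989)) = Mul(Rational(-264727353, 746), Rational(-1, 5194989)) = Rational(88242451, 1291820598)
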